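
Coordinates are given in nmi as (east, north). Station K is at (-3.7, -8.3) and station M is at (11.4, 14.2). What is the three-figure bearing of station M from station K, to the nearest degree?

034°

Δeast = 11.4 − -3.7 = 15.10; Δnorth = 14.2 − -8.3 = 22.50.
Bearing = atan2(Δeast, Δnorth) mod 360° = 33.87° ≈ 034°.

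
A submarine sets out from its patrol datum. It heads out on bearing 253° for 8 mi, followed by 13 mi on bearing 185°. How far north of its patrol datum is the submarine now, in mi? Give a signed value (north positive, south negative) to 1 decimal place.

Leg 1 (253°, 8 mi): east 8 sin 253° = -7.65, north 8 cos 253° = -2.34
Leg 2 (185°, 13 mi): east 13 sin 185° = -1.13, north 13 cos 185° = -12.95
Net north component: -15.29 mi.

-15.3 mi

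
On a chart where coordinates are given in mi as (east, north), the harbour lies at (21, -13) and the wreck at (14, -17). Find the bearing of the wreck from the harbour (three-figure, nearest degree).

Δeast = 14 − 21 = -7.00; Δnorth = -17 − -13 = -4.00.
Bearing = atan2(Δeast, Δnorth) mod 360° = 240.26° ≈ 240°.

240°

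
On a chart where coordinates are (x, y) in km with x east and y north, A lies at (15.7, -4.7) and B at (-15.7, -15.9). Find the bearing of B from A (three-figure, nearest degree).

250°

Δeast = -15.7 − 15.7 = -31.40; Δnorth = -15.9 − -4.7 = -11.20.
Bearing = atan2(Δeast, Δnorth) mod 360° = 250.37° ≈ 250°.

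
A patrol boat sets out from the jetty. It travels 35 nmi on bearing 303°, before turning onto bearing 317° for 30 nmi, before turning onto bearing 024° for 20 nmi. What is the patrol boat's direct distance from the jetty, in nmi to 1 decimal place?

72.5 nmi

Leg 1 (303°, 35 nmi): east 35 sin 303° = -29.35, north 35 cos 303° = 19.06
Leg 2 (317°, 30 nmi): east 30 sin 317° = -20.46, north 30 cos 317° = 21.94
Leg 3 (024°, 20 nmi): east 20 sin 24° = 8.13, north 20 cos 24° = 18.27
Net: -41.68 east, 59.27 north. Distance = √((-41.68)² + (59.27)²) = 72.460 nmi.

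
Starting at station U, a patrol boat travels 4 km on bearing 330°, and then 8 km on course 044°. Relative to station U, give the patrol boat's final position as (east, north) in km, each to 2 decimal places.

(3.56, 9.22)

Leg 1 (330°, 4 km): east 4 sin 330° = -2.00, north 4 cos 330° = 3.46
Leg 2 (044°, 8 km): east 8 sin 44° = 5.56, north 8 cos 44° = 5.75
Summing: 3.56 km east, 9.22 km north → (3.56, 9.22).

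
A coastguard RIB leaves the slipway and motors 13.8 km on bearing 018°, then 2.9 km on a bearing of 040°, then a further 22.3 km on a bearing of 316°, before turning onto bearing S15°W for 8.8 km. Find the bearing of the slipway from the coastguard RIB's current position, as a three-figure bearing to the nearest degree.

Leg 1 (018°, 13.8 km): east 13.8 sin 18° = 4.26, north 13.8 cos 18° = 13.12
Leg 2 (040°, 2.9 km): east 2.9 sin 40° = 1.86, north 2.9 cos 40° = 2.22
Leg 3 (316°, 22.3 km): east 22.3 sin 316° = -15.49, north 22.3 cos 316° = 16.04
Leg 4 (S15°W, 8.8 km): east 8.8 sin 195° = -2.28, north 8.8 cos 195° = -8.50
Net displacement: -11.64 east, 22.89 north. Direction back to start is (11.64, -22.89): bearing = atan2(11.64, -22.89) mod 360° = 153.04° ≈ 153°.

153°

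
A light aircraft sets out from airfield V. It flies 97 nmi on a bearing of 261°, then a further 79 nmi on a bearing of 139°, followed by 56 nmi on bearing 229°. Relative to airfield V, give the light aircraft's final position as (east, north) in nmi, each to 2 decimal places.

(-86.24, -111.54)

Leg 1 (261°, 97 nmi): east 97 sin 261° = -95.81, north 97 cos 261° = -15.17
Leg 2 (139°, 79 nmi): east 79 sin 139° = 51.83, north 79 cos 139° = -59.62
Leg 3 (229°, 56 nmi): east 56 sin 229° = -42.26, north 56 cos 229° = -36.74
Summing: -86.24 nmi east, -111.54 nmi north → (-86.24, -111.54).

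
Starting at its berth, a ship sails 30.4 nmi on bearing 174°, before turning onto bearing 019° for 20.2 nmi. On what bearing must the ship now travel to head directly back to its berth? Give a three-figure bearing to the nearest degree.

Leg 1 (174°, 30.4 nmi): east 30.4 sin 174° = 3.18, north 30.4 cos 174° = -30.23
Leg 2 (019°, 20.2 nmi): east 20.2 sin 19° = 6.58, north 20.2 cos 19° = 19.10
Net displacement: 9.75 east, -11.13 north. Direction back to start is (-9.75, 11.13): bearing = atan2(-9.75, 11.13) mod 360° = 318.78° ≈ 319°.

319°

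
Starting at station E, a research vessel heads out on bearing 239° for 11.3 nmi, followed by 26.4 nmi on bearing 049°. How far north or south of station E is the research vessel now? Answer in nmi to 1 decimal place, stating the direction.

Leg 1 (239°, 11.3 nmi): east 11.3 sin 239° = -9.69, north 11.3 cos 239° = -5.82
Leg 2 (049°, 26.4 nmi): east 26.4 sin 49° = 19.92, north 26.4 cos 49° = 17.32
Net north component: 11.50 nmi.

11.5 nmi north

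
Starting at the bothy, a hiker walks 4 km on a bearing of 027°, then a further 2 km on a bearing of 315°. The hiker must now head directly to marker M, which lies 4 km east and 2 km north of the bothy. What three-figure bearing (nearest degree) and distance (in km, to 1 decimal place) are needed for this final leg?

130°, 4.7 km

Leg 1 (027°, 4 km): east 4 sin 27° = 1.82, north 4 cos 27° = 3.56
Leg 2 (315°, 2 km): east 2 sin 315° = -1.41, north 2 cos 315° = 1.41
Current position: (0.40, 4.98). Target: (4, 2). Remaining: Δeast = 3.60, Δnorth = -2.98.
Bearing = atan2(3.60, -2.98) mod 360° = 129.61°; distance = √((3.60)² + (-2.98)²) = 4.671 km.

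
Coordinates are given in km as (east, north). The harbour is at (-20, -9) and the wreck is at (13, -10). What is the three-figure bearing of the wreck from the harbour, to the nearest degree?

092°

Δeast = 13 − -20 = 33.00; Δnorth = -10 − -9 = -1.00.
Bearing = atan2(Δeast, Δnorth) mod 360° = 91.74° ≈ 092°.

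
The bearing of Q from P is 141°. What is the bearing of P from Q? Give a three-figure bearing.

321°

Back-bearing = 141° + 180° = 321°.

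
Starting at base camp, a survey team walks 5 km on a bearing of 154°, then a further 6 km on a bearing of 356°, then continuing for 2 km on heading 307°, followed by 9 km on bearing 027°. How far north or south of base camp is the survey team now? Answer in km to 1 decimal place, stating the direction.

10.7 km north

Leg 1 (154°, 5 km): east 5 sin 154° = 2.19, north 5 cos 154° = -4.49
Leg 2 (356°, 6 km): east 6 sin 356° = -0.42, north 6 cos 356° = 5.99
Leg 3 (307°, 2 km): east 2 sin 307° = -1.60, north 2 cos 307° = 1.20
Leg 4 (027°, 9 km): east 9 sin 27° = 4.09, north 9 cos 27° = 8.02
Net north component: 10.71 km.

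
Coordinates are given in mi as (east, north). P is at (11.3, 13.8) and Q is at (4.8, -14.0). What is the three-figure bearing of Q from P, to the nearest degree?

Δeast = 4.8 − 11.3 = -6.50; Δnorth = -14.0 − 13.8 = -27.80.
Bearing = atan2(Δeast, Δnorth) mod 360° = 193.16° ≈ 193°.

193°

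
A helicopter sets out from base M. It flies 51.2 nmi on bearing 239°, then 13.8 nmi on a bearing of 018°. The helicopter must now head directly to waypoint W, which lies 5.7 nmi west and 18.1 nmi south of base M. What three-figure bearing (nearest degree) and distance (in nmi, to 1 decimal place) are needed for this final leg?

Leg 1 (239°, 51.2 nmi): east 51.2 sin 239° = -43.89, north 51.2 cos 239° = -26.37
Leg 2 (018°, 13.8 nmi): east 13.8 sin 18° = 4.26, north 13.8 cos 18° = 13.12
Current position: (-39.62, -13.25). Target: (-5.7, -18.1). Remaining: Δeast = 33.92, Δnorth = -4.85.
Bearing = atan2(33.92, -4.85) mod 360° = 98.14°; distance = √((33.92)² + (-4.85)²) = 34.268 nmi.

098°, 34.3 nmi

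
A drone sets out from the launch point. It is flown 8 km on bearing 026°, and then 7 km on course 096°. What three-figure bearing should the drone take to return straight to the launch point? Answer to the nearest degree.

238°

Leg 1 (026°, 8 km): east 8 sin 26° = 3.51, north 8 cos 26° = 7.19
Leg 2 (096°, 7 km): east 7 sin 96° = 6.96, north 7 cos 96° = -0.73
Net displacement: 10.47 east, 6.46 north. Direction back to start is (-10.47, -6.46): bearing = atan2(-10.47, -6.46) mod 360° = 238.33° ≈ 238°.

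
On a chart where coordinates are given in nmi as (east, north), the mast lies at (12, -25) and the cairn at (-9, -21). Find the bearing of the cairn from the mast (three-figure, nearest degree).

Δeast = -9 − 12 = -21.00; Δnorth = -21 − -25 = 4.00.
Bearing = atan2(Δeast, Δnorth) mod 360° = 280.78° ≈ 281°.

281°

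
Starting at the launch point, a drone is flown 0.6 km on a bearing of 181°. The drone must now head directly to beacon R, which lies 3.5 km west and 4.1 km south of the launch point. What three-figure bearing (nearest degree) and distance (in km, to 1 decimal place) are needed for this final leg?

225°, 4.9 km

Leg 1 (181°, 0.6 km): east 0.6 sin 181° = -0.01, north 0.6 cos 181° = -0.60
Current position: (-0.01, -0.60). Target: (-3.5, -4.1). Remaining: Δeast = -3.49, Δnorth = -3.50.
Bearing = atan2(-3.49, -3.50) mod 360° = 224.91°; distance = √((-3.49)² + (-3.50)²) = 4.942 km.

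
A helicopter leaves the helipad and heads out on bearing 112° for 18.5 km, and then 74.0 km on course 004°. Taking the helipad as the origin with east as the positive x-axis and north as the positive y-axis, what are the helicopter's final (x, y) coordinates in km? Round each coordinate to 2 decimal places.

Leg 1 (112°, 18.5 km): east 18.5 sin 112° = 17.15, north 18.5 cos 112° = -6.93
Leg 2 (004°, 74.0 km): east 74.0 sin 4° = 5.16, north 74.0 cos 4° = 73.82
Summing: 22.31 km east, 66.89 km north → (22.31, 66.89).

(22.31, 66.89)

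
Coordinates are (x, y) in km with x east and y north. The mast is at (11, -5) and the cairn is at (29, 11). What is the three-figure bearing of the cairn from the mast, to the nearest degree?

Δeast = 29 − 11 = 18.00; Δnorth = 11 − -5 = 16.00.
Bearing = atan2(Δeast, Δnorth) mod 360° = 48.37° ≈ 048°.

048°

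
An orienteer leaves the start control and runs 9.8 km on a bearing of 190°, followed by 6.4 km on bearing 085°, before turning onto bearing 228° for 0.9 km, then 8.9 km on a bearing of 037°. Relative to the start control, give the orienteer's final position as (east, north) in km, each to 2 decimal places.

(9.36, -2.59)

Leg 1 (190°, 9.8 km): east 9.8 sin 190° = -1.70, north 9.8 cos 190° = -9.65
Leg 2 (085°, 6.4 km): east 6.4 sin 85° = 6.38, north 6.4 cos 85° = 0.56
Leg 3 (228°, 0.9 km): east 0.9 sin 228° = -0.67, north 0.9 cos 228° = -0.60
Leg 4 (037°, 8.9 km): east 8.9 sin 37° = 5.36, north 8.9 cos 37° = 7.11
Summing: 9.36 km east, -2.59 km north → (9.36, -2.59).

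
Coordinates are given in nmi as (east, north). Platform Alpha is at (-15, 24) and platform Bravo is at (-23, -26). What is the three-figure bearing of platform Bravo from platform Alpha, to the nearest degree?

Δeast = -23 − -15 = -8.00; Δnorth = -26 − 24 = -50.00.
Bearing = atan2(Δeast, Δnorth) mod 360° = 189.09° ≈ 189°.

189°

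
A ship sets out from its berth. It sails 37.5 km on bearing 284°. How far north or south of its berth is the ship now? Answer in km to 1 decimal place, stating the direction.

9.1 km north

Leg 1 (284°, 37.5 km): east 37.5 sin 284° = -36.39, north 37.5 cos 284° = 9.07
Net north component: 9.07 km.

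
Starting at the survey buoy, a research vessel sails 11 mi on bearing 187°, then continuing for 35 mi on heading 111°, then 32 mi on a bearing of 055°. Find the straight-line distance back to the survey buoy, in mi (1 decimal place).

57.8 mi

Leg 1 (187°, 11 mi): east 11 sin 187° = -1.34, north 11 cos 187° = -10.92
Leg 2 (111°, 35 mi): east 35 sin 111° = 32.68, north 35 cos 111° = -12.54
Leg 3 (055°, 32 mi): east 32 sin 55° = 26.21, north 32 cos 55° = 18.35
Net: 57.55 east, -5.11 north. Distance = √((57.55)² + (-5.11)²) = 57.774 mi.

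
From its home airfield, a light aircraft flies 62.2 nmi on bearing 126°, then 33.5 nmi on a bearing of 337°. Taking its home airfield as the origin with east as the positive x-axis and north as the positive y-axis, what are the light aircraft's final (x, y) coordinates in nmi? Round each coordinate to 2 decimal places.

(37.23, -5.72)

Leg 1 (126°, 62.2 nmi): east 62.2 sin 126° = 50.32, north 62.2 cos 126° = -36.56
Leg 2 (337°, 33.5 nmi): east 33.5 sin 337° = -13.09, north 33.5 cos 337° = 30.84
Summing: 37.23 nmi east, -5.72 nmi north → (37.23, -5.72).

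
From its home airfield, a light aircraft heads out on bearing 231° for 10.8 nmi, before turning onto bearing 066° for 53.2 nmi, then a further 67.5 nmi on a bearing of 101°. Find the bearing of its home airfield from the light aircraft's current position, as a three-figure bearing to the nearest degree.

Leg 1 (231°, 10.8 nmi): east 10.8 sin 231° = -8.39, north 10.8 cos 231° = -6.80
Leg 2 (066°, 53.2 nmi): east 53.2 sin 66° = 48.60, north 53.2 cos 66° = 21.64
Leg 3 (101°, 67.5 nmi): east 67.5 sin 101° = 66.26, north 67.5 cos 101° = -12.88
Net displacement: 106.47 east, 1.96 north. Direction back to start is (-106.47, -1.96): bearing = atan2(-106.47, -1.96) mod 360° = 268.94° ≈ 269°.

269°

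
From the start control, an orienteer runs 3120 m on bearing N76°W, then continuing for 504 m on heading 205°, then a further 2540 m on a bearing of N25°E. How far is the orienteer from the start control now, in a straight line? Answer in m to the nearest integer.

3385 m

Leg 1 (N76°W, 3120 m): east 3120 sin 284° = -3027.32, north 3120 cos 284° = 754.80
Leg 2 (205°, 504 m): east 504 sin 205° = -213.00, north 504 cos 205° = -456.78
Leg 3 (N25°E, 2540 m): east 2540 sin 25° = 1073.45, north 2540 cos 25° = 2302.02
Net: -2166.87 east, 2600.04 north. Distance = √((-2166.87)² + (2600.04)²) = 3384.603 m.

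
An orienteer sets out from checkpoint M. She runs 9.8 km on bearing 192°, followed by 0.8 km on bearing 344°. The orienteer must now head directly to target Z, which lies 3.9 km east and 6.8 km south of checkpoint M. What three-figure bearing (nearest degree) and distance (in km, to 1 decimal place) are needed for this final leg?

072°, 6.5 km

Leg 1 (192°, 9.8 km): east 9.8 sin 192° = -2.04, north 9.8 cos 192° = -9.59
Leg 2 (344°, 0.8 km): east 0.8 sin 344° = -0.22, north 0.8 cos 344° = 0.77
Current position: (-2.26, -8.82). Target: (3.9, -6.8). Remaining: Δeast = 6.16, Δnorth = 2.02.
Bearing = atan2(6.16, 2.02) mod 360° = 71.87°; distance = √((6.16)² + (2.02)²) = 6.480 km.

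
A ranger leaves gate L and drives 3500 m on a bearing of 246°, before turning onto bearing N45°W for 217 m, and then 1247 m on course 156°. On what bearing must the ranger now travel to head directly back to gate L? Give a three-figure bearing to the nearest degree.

Leg 1 (246°, 3500 m): east 3500 sin 246° = -3197.41, north 3500 cos 246° = -1423.58
Leg 2 (N45°W, 217 m): east 217 sin 315° = -153.44, north 217 cos 315° = 153.44
Leg 3 (156°, 1247 m): east 1247 sin 156° = 507.20, north 1247 cos 156° = -1139.19
Net displacement: -2843.65 east, -2409.33 north. Direction back to start is (2843.65, 2409.33): bearing = atan2(2843.65, 2409.33) mod 360° = 49.73° ≈ 050°.

050°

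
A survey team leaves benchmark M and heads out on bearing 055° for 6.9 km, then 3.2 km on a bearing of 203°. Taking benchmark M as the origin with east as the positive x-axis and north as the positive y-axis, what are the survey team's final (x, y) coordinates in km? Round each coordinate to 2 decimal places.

(4.40, 1.01)

Leg 1 (055°, 6.9 km): east 6.9 sin 55° = 5.65, north 6.9 cos 55° = 3.96
Leg 2 (203°, 3.2 km): east 3.2 sin 203° = -1.25, north 3.2 cos 203° = -2.95
Summing: 4.40 km east, 1.01 km north → (4.40, 1.01).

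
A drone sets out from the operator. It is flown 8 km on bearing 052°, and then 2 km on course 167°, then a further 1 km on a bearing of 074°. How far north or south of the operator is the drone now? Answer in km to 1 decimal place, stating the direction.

Leg 1 (052°, 8 km): east 8 sin 52° = 6.30, north 8 cos 52° = 4.93
Leg 2 (167°, 2 km): east 2 sin 167° = 0.45, north 2 cos 167° = -1.95
Leg 3 (074°, 1 km): east 1 sin 74° = 0.96, north 1 cos 74° = 0.28
Net north component: 3.25 km.

3.3 km north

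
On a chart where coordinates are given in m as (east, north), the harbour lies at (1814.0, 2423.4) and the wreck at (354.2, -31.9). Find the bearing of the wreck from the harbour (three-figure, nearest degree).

Δeast = 354.2 − 1814.0 = -1459.80; Δnorth = -31.9 − 2423.4 = -2455.30.
Bearing = atan2(Δeast, Δnorth) mod 360° = 210.73° ≈ 211°.

211°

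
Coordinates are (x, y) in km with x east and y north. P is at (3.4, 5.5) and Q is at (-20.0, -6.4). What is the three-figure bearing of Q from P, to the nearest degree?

243°

Δeast = -20.0 − 3.4 = -23.40; Δnorth = -6.4 − 5.5 = -11.90.
Bearing = atan2(Δeast, Δnorth) mod 360° = 243.04° ≈ 243°.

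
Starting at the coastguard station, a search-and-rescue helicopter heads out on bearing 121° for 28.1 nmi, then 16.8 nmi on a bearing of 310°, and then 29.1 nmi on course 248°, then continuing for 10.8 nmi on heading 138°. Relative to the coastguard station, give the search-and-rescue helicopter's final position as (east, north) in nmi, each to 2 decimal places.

Leg 1 (121°, 28.1 nmi): east 28.1 sin 121° = 24.09, north 28.1 cos 121° = -14.47
Leg 2 (310°, 16.8 nmi): east 16.8 sin 310° = -12.87, north 16.8 cos 310° = 10.80
Leg 3 (248°, 29.1 nmi): east 29.1 sin 248° = -26.98, north 29.1 cos 248° = -10.90
Leg 4 (138°, 10.8 nmi): east 10.8 sin 138° = 7.23, north 10.8 cos 138° = -8.03
Summing: -8.54 nmi east, -22.60 nmi north → (-8.54, -22.60).

(-8.54, -22.60)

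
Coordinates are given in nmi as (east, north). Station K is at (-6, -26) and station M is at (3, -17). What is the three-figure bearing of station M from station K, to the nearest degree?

Δeast = 3 − -6 = 9.00; Δnorth = -17 − -26 = 9.00.
Bearing = atan2(Δeast, Δnorth) mod 360° = 45.00° ≈ 045°.

045°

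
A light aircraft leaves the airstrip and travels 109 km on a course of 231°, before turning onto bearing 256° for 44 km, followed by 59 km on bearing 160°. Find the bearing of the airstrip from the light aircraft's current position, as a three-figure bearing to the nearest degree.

039°

Leg 1 (231°, 109 km): east 109 sin 231° = -84.71, north 109 cos 231° = -68.60
Leg 2 (256°, 44 km): east 44 sin 256° = -42.69, north 44 cos 256° = -10.64
Leg 3 (160°, 59 km): east 59 sin 160° = 20.18, north 59 cos 160° = -55.44
Net displacement: -107.22 east, -134.68 north. Direction back to start is (107.22, 134.68): bearing = atan2(107.22, 134.68) mod 360° = 38.52° ≈ 039°.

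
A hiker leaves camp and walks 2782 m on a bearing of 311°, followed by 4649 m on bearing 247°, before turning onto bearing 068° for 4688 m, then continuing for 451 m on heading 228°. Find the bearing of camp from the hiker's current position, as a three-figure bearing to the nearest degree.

Leg 1 (311°, 2782 m): east 2782 sin 311° = -2099.60, north 2782 cos 311° = 1825.16
Leg 2 (247°, 4649 m): east 4649 sin 247° = -4279.43, north 4649 cos 247° = -1816.51
Leg 3 (068°, 4688 m): east 4688 sin 68° = 4346.64, north 4688 cos 68° = 1756.16
Leg 4 (228°, 451 m): east 451 sin 228° = -335.16, north 451 cos 228° = -301.78
Net displacement: -2367.55 east, 1463.03 north. Direction back to start is (2367.55, -1463.03): bearing = atan2(2367.55, -1463.03) mod 360° = 121.71° ≈ 122°.

122°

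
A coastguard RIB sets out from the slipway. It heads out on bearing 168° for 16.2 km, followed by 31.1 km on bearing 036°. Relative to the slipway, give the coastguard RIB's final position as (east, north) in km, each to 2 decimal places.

Leg 1 (168°, 16.2 km): east 16.2 sin 168° = 3.37, north 16.2 cos 168° = -15.85
Leg 2 (036°, 31.1 km): east 31.1 sin 36° = 18.28, north 31.1 cos 36° = 25.16
Summing: 21.65 km east, 9.31 km north → (21.65, 9.31).

(21.65, 9.31)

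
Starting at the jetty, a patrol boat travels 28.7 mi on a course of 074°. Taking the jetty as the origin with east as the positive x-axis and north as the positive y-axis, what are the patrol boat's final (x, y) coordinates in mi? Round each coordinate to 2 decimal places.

(27.59, 7.91)

Leg 1 (074°, 28.7 mi): east 28.7 sin 74° = 27.59, north 28.7 cos 74° = 7.91
Summing: 27.59 mi east, 7.91 mi north → (27.59, 7.91).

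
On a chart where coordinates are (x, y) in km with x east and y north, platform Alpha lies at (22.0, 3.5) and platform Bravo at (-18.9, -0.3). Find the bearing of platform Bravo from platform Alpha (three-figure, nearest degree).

Δeast = -18.9 − 22.0 = -40.90; Δnorth = -0.3 − 3.5 = -3.80.
Bearing = atan2(Δeast, Δnorth) mod 360° = 264.69° ≈ 265°.

265°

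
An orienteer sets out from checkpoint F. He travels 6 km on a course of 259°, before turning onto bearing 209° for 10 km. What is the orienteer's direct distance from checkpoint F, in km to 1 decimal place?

14.6 km

Leg 1 (259°, 6 km): east 6 sin 259° = -5.89, north 6 cos 259° = -1.14
Leg 2 (209°, 10 km): east 10 sin 209° = -4.85, north 10 cos 209° = -8.75
Net: -10.74 east, -9.89 north. Distance = √((-10.74)² + (-9.89)²) = 14.599 km.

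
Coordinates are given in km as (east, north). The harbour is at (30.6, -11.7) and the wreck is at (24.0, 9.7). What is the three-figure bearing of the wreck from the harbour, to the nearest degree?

Δeast = 24.0 − 30.6 = -6.60; Δnorth = 9.7 − -11.7 = 21.40.
Bearing = atan2(Δeast, Δnorth) mod 360° = 342.86° ≈ 343°.

343°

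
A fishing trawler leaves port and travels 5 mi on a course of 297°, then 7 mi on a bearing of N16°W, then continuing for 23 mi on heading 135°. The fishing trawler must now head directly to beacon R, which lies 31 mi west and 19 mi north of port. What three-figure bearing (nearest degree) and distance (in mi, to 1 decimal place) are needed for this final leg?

303°, 48.6 mi

Leg 1 (297°, 5 mi): east 5 sin 297° = -4.46, north 5 cos 297° = 2.27
Leg 2 (N16°W, 7 mi): east 7 sin 344° = -1.93, north 7 cos 344° = 6.73
Leg 3 (135°, 23 mi): east 23 sin 135° = 16.26, north 23 cos 135° = -16.26
Current position: (9.88, -7.26). Target: (-31, 19). Remaining: Δeast = -40.88, Δnorth = 26.26.
Bearing = atan2(-40.88, 26.26) mod 360° = 302.72°; distance = √((-40.88)² + (26.26)²) = 48.589 mi.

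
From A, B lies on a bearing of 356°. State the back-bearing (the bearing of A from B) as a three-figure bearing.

Back-bearing = 356° − 180° = 176°.

176°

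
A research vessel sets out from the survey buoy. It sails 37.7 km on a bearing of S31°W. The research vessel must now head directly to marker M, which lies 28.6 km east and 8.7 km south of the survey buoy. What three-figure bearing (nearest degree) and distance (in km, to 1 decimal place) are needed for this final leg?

064°, 53.5 km

Leg 1 (S31°W, 37.7 km): east 37.7 sin 211° = -19.42, north 37.7 cos 211° = -32.32
Current position: (-19.42, -32.32). Target: (28.6, -8.7). Remaining: Δeast = 48.02, Δnorth = 23.62.
Bearing = atan2(48.02, 23.62) mod 360° = 63.81°; distance = √((48.02)² + (23.62)²) = 53.510 km.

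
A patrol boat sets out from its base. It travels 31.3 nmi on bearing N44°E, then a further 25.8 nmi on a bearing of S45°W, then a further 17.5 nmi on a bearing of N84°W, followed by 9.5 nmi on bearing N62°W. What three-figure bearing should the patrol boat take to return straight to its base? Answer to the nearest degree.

Leg 1 (N44°E, 31.3 nmi): east 31.3 sin 44° = 21.74, north 31.3 cos 44° = 22.52
Leg 2 (S45°W, 25.8 nmi): east 25.8 sin 225° = -18.24, north 25.8 cos 225° = -18.24
Leg 3 (N84°W, 17.5 nmi): east 17.5 sin 276° = -17.40, north 17.5 cos 276° = 1.83
Leg 4 (N62°W, 9.5 nmi): east 9.5 sin 298° = -8.39, north 9.5 cos 298° = 4.46
Net displacement: -22.29 east, 10.56 north. Direction back to start is (22.29, -10.56): bearing = atan2(22.29, -10.56) mod 360° = 115.35° ≈ 115°.

115°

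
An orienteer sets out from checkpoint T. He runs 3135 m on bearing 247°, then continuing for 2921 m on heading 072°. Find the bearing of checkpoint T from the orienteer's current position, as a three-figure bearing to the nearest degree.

018°

Leg 1 (247°, 3135 m): east 3135 sin 247° = -2885.78, north 3135 cos 247° = -1224.94
Leg 2 (072°, 2921 m): east 2921 sin 72° = 2778.04, north 2921 cos 72° = 902.64
Net displacement: -107.75 east, -322.30 north. Direction back to start is (107.75, 322.30): bearing = atan2(107.75, 322.30) mod 360° = 18.48° ≈ 018°.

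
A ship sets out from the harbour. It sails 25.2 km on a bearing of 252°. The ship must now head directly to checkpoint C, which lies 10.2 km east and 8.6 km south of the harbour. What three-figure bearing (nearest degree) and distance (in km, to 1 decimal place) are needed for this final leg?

Leg 1 (252°, 25.2 km): east 25.2 sin 252° = -23.97, north 25.2 cos 252° = -7.79
Current position: (-23.97, -7.79). Target: (10.2, -8.6). Remaining: Δeast = 34.17, Δnorth = -0.81.
Bearing = atan2(34.17, -0.81) mod 360° = 91.36°; distance = √((34.17)² + (-0.81)²) = 34.176 km.

091°, 34.2 km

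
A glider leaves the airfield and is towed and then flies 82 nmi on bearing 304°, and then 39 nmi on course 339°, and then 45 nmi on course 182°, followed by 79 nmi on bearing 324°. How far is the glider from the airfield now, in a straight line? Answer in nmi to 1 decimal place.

Leg 1 (304°, 82 nmi): east 82 sin 304° = -67.98, north 82 cos 304° = 45.85
Leg 2 (339°, 39 nmi): east 39 sin 339° = -13.98, north 39 cos 339° = 36.41
Leg 3 (182°, 45 nmi): east 45 sin 182° = -1.57, north 45 cos 182° = -44.97
Leg 4 (324°, 79 nmi): east 79 sin 324° = -46.44, north 79 cos 324° = 63.91
Net: -129.96 east, 101.20 north. Distance = √((-129.96)² + (101.20)²) = 164.719 nmi.

164.7 nmi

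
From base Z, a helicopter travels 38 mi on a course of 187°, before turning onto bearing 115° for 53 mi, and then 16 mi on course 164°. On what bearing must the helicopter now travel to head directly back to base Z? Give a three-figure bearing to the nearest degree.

328°

Leg 1 (187°, 38 mi): east 38 sin 187° = -4.63, north 38 cos 187° = -37.72
Leg 2 (115°, 53 mi): east 53 sin 115° = 48.03, north 53 cos 115° = -22.40
Leg 3 (164°, 16 mi): east 16 sin 164° = 4.41, north 16 cos 164° = -15.38
Net displacement: 47.81 east, -75.50 north. Direction back to start is (-47.81, 75.50): bearing = atan2(-47.81, 75.50) mod 360° = 327.65° ≈ 328°.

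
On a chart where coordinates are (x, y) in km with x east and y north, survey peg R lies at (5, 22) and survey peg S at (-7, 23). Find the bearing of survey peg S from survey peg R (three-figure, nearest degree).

275°

Δeast = -7 − 5 = -12.00; Δnorth = 23 − 22 = 1.00.
Bearing = atan2(Δeast, Δnorth) mod 360° = 274.76° ≈ 275°.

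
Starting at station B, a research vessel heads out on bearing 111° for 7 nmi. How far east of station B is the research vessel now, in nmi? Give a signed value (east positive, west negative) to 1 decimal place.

Leg 1 (111°, 7 nmi): east 7 sin 111° = 6.54, north 7 cos 111° = -2.51
Net east component: 6.54 nmi.

6.5 nmi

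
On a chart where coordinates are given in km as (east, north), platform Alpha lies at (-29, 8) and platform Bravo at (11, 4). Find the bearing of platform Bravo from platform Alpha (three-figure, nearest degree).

Δeast = 11 − -29 = 40.00; Δnorth = 4 − 8 = -4.00.
Bearing = atan2(Δeast, Δnorth) mod 360° = 95.71° ≈ 096°.

096°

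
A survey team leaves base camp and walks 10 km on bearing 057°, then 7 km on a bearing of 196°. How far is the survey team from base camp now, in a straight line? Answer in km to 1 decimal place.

Leg 1 (057°, 10 km): east 10 sin 57° = 8.39, north 10 cos 57° = 5.45
Leg 2 (196°, 7 km): east 7 sin 196° = -1.93, north 7 cos 196° = -6.73
Net: 6.46 east, -1.28 north. Distance = √((6.46)² + (-1.28)²) = 6.583 km.

6.6 km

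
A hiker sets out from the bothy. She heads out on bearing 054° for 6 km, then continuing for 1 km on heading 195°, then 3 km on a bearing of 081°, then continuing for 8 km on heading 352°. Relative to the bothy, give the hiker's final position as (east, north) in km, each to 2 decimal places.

Leg 1 (054°, 6 km): east 6 sin 54° = 4.85, north 6 cos 54° = 3.53
Leg 2 (195°, 1 km): east 1 sin 195° = -0.26, north 1 cos 195° = -0.97
Leg 3 (081°, 3 km): east 3 sin 81° = 2.96, north 3 cos 81° = 0.47
Leg 4 (352°, 8 km): east 8 sin 352° = -1.11, north 8 cos 352° = 7.92
Summing: 6.44 km east, 10.95 km north → (6.44, 10.95).

(6.44, 10.95)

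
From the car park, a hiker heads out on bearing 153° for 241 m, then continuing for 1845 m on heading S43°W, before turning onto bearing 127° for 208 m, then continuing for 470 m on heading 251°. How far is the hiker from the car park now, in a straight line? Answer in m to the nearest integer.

2330 m

Leg 1 (153°, 241 m): east 241 sin 153° = 109.41, north 241 cos 153° = -214.73
Leg 2 (S43°W, 1845 m): east 1845 sin 223° = -1258.29, north 1845 cos 223° = -1349.35
Leg 3 (127°, 208 m): east 208 sin 127° = 166.12, north 208 cos 127° = -125.18
Leg 4 (251°, 470 m): east 470 sin 251° = -444.39, north 470 cos 251° = -153.02
Net: -1427.15 east, -1842.27 north. Distance = √((-1427.15)² + (-1842.27)²) = 2330.395 m.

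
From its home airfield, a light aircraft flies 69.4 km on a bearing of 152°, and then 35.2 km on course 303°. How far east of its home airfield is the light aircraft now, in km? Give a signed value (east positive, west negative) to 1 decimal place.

Leg 1 (152°, 69.4 km): east 69.4 sin 152° = 32.58, north 69.4 cos 152° = -61.28
Leg 2 (303°, 35.2 km): east 35.2 sin 303° = -29.52, north 35.2 cos 303° = 19.17
Net east component: 3.06 km.

3.1 km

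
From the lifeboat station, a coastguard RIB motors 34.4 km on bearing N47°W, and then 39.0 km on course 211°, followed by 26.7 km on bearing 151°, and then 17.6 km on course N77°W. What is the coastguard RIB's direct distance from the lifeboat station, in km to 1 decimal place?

57.5 km

Leg 1 (N47°W, 34.4 km): east 34.4 sin 313° = -25.16, north 34.4 cos 313° = 23.46
Leg 2 (211°, 39.0 km): east 39.0 sin 211° = -20.09, north 39.0 cos 211° = -33.43
Leg 3 (151°, 26.7 km): east 26.7 sin 151° = 12.94, north 26.7 cos 151° = -23.35
Leg 4 (N77°W, 17.6 km): east 17.6 sin 283° = -17.15, north 17.6 cos 283° = 3.96
Net: -49.45 east, -29.36 north. Distance = √((-49.45)² + (-29.36)²) = 57.510 km.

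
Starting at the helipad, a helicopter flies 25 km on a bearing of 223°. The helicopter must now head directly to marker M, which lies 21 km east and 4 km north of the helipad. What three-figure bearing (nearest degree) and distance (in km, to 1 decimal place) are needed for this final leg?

Leg 1 (223°, 25 km): east 25 sin 223° = -17.05, north 25 cos 223° = -18.28
Current position: (-17.05, -18.28). Target: (21, 4). Remaining: Δeast = 38.05, Δnorth = 22.28.
Bearing = atan2(38.05, 22.28) mod 360° = 59.64°; distance = √((38.05)² + (22.28)²) = 44.095 km.

060°, 44.1 km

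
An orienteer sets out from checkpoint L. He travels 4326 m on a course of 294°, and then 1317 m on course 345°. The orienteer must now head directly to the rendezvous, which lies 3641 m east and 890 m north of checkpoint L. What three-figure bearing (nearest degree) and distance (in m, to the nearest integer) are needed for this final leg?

105°, 8218 m

Leg 1 (294°, 4326 m): east 4326 sin 294° = -3952.00, north 4326 cos 294° = 1759.54
Leg 2 (345°, 1317 m): east 1317 sin 345° = -340.86, north 1317 cos 345° = 1272.12
Current position: (-4292.86, 3031.67). Target: (3641, 890). Remaining: Δeast = 7933.86, Δnorth = -2141.67.
Bearing = atan2(7933.86, -2141.67) mod 360° = 105.11°; distance = √((7933.86)² + (-2141.67)²) = 8217.841 m.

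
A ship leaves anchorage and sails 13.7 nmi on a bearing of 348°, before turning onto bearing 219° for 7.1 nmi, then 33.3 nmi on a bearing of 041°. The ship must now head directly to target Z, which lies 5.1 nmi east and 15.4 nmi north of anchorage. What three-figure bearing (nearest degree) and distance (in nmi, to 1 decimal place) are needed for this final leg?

Leg 1 (348°, 13.7 nmi): east 13.7 sin 348° = -2.85, north 13.7 cos 348° = 13.40
Leg 2 (219°, 7.1 nmi): east 7.1 sin 219° = -4.47, north 7.1 cos 219° = -5.52
Leg 3 (041°, 33.3 nmi): east 33.3 sin 41° = 21.85, north 33.3 cos 41° = 25.13
Current position: (14.53, 33.01). Target: (5.1, 15.4). Remaining: Δeast = -9.43, Δnorth = -17.61.
Bearing = atan2(-9.43, -17.61) mod 360° = 208.16°; distance = √((-9.43)² + (-17.61)²) = 19.980 nmi.

208°, 20.0 nmi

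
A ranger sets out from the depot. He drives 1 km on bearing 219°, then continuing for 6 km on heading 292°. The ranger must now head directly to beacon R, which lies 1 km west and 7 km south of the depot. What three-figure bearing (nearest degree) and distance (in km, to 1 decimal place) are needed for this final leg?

148°, 9.9 km

Leg 1 (219°, 1 km): east 1 sin 219° = -0.63, north 1 cos 219° = -0.78
Leg 2 (292°, 6 km): east 6 sin 292° = -5.56, north 6 cos 292° = 2.25
Current position: (-6.19, 1.47). Target: (-1, -7). Remaining: Δeast = 5.19, Δnorth = -8.47.
Bearing = atan2(5.19, -8.47) mod 360° = 148.49°; distance = √((5.19)² + (-8.47)²) = 9.935 km.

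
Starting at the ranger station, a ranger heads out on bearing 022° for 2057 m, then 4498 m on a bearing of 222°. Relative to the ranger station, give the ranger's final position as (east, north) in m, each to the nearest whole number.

Leg 1 (022°, 2057 m): east 2057 sin 22° = 770.57, north 2057 cos 22° = 1907.22
Leg 2 (222°, 4498 m): east 4498 sin 222° = -3009.75, north 4498 cos 222° = -3342.67
Summing: -2239.18 m east, -1435.45 m north → (-2239, -1435).

(-2239, -1435)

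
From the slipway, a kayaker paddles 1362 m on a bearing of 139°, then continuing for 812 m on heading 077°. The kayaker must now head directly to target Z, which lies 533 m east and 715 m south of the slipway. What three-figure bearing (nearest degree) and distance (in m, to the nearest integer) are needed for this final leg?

276°, 1159 m

Leg 1 (139°, 1362 m): east 1362 sin 139° = 893.55, north 1362 cos 139° = -1027.91
Leg 2 (077°, 812 m): east 812 sin 77° = 791.19, north 812 cos 77° = 182.66
Current position: (1684.74, -845.25). Target: (533, -715). Remaining: Δeast = -1151.74, Δnorth = 130.25.
Bearing = atan2(-1151.74, 130.25) mod 360° = 276.45°; distance = √((-1151.74)² + (130.25)²) = 1159.083 m.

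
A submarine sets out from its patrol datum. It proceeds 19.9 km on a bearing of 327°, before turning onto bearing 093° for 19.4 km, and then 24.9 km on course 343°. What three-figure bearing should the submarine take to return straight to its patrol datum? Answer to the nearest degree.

182°

Leg 1 (327°, 19.9 km): east 19.9 sin 327° = -10.84, north 19.9 cos 327° = 16.69
Leg 2 (093°, 19.4 km): east 19.4 sin 93° = 19.37, north 19.4 cos 93° = -1.02
Leg 3 (343°, 24.9 km): east 24.9 sin 343° = -7.28, north 24.9 cos 343° = 23.81
Net displacement: 1.26 east, 39.49 north. Direction back to start is (-1.26, -39.49): bearing = atan2(-1.26, -39.49) mod 360° = 181.82° ≈ 182°.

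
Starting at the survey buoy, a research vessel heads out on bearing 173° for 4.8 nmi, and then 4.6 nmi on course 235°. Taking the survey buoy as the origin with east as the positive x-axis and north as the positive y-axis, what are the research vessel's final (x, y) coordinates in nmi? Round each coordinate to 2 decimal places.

(-3.18, -7.40)

Leg 1 (173°, 4.8 nmi): east 4.8 sin 173° = 0.58, north 4.8 cos 173° = -4.76
Leg 2 (235°, 4.6 nmi): east 4.6 sin 235° = -3.77, north 4.6 cos 235° = -2.64
Summing: -3.18 nmi east, -7.40 nmi north → (-3.18, -7.40).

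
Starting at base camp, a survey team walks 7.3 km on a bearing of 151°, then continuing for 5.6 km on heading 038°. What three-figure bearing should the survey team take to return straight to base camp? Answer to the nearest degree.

Leg 1 (151°, 7.3 km): east 7.3 sin 151° = 3.54, north 7.3 cos 151° = -6.38
Leg 2 (038°, 5.6 km): east 5.6 sin 38° = 3.45, north 5.6 cos 38° = 4.41
Net displacement: 6.99 east, -1.97 north. Direction back to start is (-6.99, 1.97): bearing = atan2(-6.99, 1.97) mod 360° = 285.76° ≈ 286°.

286°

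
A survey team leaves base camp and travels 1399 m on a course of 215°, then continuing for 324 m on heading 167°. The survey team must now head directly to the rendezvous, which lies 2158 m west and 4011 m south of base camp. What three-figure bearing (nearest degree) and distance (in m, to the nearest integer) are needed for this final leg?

Leg 1 (215°, 1399 m): east 1399 sin 215° = -802.43, north 1399 cos 215° = -1145.99
Leg 2 (167°, 324 m): east 324 sin 167° = 72.88, north 324 cos 167° = -315.70
Current position: (-729.55, -1461.69). Target: (-2158, -4011). Remaining: Δeast = -1428.45, Δnorth = -2549.31.
Bearing = atan2(-1428.45, -2549.31) mod 360° = 209.26°; distance = √((-1428.45)² + (-2549.31)²) = 2922.235 m.

209°, 2922 m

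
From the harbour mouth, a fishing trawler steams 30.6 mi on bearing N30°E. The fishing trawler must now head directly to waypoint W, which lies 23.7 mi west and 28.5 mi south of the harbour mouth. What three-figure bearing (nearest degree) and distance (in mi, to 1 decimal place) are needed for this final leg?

Leg 1 (N30°E, 30.6 mi): east 30.6 sin 30° = 15.30, north 30.6 cos 30° = 26.50
Current position: (15.30, 26.50). Target: (-23.7, -28.5). Remaining: Δeast = -39.00, Δnorth = -55.00.
Bearing = atan2(-39.00, -55.00) mod 360° = 215.34°; distance = √((-39.00)² + (-55.00)²) = 67.424 mi.

215°, 67.4 mi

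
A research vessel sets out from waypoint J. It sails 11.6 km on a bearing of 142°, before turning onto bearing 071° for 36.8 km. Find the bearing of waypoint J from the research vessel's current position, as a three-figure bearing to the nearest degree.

266°

Leg 1 (142°, 11.6 km): east 11.6 sin 142° = 7.14, north 11.6 cos 142° = -9.14
Leg 2 (071°, 36.8 km): east 36.8 sin 71° = 34.80, north 36.8 cos 71° = 11.98
Net displacement: 41.94 east, 2.84 north. Direction back to start is (-41.94, -2.84): bearing = atan2(-41.94, -2.84) mod 360° = 266.13° ≈ 266°.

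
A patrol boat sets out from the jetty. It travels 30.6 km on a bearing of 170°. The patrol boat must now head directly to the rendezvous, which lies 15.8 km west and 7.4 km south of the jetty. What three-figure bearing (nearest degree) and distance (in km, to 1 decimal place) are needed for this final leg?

317°, 31.0 km

Leg 1 (170°, 30.6 km): east 30.6 sin 170° = 5.31, north 30.6 cos 170° = -30.14
Current position: (5.31, -30.14). Target: (-15.8, -7.4). Remaining: Δeast = -21.11, Δnorth = 22.74.
Bearing = atan2(-21.11, 22.74) mod 360° = 317.12°; distance = √((-21.11)² + (22.74)²) = 31.027 km.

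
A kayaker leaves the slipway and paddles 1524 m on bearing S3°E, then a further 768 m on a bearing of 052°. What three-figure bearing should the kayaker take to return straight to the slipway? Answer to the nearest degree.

327°

Leg 1 (S3°E, 1524 m): east 1524 sin 177° = 79.76, north 1524 cos 177° = -1521.91
Leg 2 (052°, 768 m): east 768 sin 52° = 605.19, north 768 cos 52° = 472.83
Net displacement: 684.95 east, -1049.08 north. Direction back to start is (-684.95, 1049.08): bearing = atan2(-684.95, 1049.08) mod 360° = 326.86° ≈ 327°.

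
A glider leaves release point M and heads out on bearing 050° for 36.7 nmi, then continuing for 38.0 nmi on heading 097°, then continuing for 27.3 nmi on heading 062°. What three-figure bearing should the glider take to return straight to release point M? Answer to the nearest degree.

Leg 1 (050°, 36.7 nmi): east 36.7 sin 50° = 28.11, north 36.7 cos 50° = 23.59
Leg 2 (097°, 38.0 nmi): east 38.0 sin 97° = 37.72, north 38.0 cos 97° = -4.63
Leg 3 (062°, 27.3 nmi): east 27.3 sin 62° = 24.10, north 27.3 cos 62° = 12.82
Net displacement: 89.94 east, 31.78 north. Direction back to start is (-89.94, -31.78): bearing = atan2(-89.94, -31.78) mod 360° = 250.54° ≈ 251°.

251°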